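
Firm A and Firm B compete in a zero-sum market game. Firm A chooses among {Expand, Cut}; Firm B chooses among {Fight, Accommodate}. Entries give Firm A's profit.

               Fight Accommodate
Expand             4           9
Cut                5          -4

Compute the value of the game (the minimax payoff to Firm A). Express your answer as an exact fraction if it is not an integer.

61/14

Row minima: Expand → 4, Cut → -4; maximin = 4.
Column maxima: Fight → 5, Accommodate → 9; minimax = 5.
4 ≠ 5, so there is no saddle point; optimal play is mixed.
Let Firm A play Expand with probability p. Expected payoff against Fight: 4p + 5(1−p) = −p + 5; against Accommodate: 9p + (-4)(1−p) = 13p − 4.
Setting these equal: −p + 5 = 13p − 4 ⇒ −14p = -9 ⇒ p = 9/14, and the value is (-1)·(9/14) + 5 = 61/14.
For Firm B: with q = P(Fight), equating Expand's and Cut's payoffs gives −5q + 9 = 9q − 4 ⇒ q = 13/14.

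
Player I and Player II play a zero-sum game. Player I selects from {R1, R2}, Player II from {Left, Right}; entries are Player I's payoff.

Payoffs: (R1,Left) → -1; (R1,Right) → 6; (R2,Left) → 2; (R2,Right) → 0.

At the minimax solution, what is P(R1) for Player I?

2/9

Row minima: R1 → -1, R2 → 0; maximin = 0.
Column maxima: Left → 2, Right → 6; minimax = 2.
0 ≠ 2, so there is no saddle point; optimal play is mixed.
Let Player I play R1 with probability p. Expected payoff against Left: (-1)p + 2(1−p) = −3p + 2; against Right: 6p + 0(1−p) = 6p.
Setting these equal: −3p + 2 = 6p ⇒ −9p = -2 ⇒ p = 2/9, and the value is (-3)·(2/9) + 2 = 4/3.
For Player II: with q = P(Left), equating R1's and R2's payoffs gives −7q + 6 = 2q ⇒ q = 2/3.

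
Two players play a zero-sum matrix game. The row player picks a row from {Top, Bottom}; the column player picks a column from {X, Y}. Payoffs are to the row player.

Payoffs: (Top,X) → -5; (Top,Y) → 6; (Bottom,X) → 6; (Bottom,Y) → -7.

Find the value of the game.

Row minima: Top → -5, Bottom → -7; maximin = -5.
Column maxima: X → 6, Y → 6; minimax = 6.
-5 ≠ 6, so there is no saddle point; optimal play is mixed.
Let the row player play Top with probability p. Expected payoff against X: (-5)p + 6(1−p) = −11p + 6; against Y: 6p + (-7)(1−p) = 13p − 7.
Setting these equal: −11p + 6 = 13p − 7 ⇒ −24p = -13 ⇒ p = 13/24, and the value is (-11)·(13/24) + 6 = 1/24.
For the column player: with q = P(X), equating Top's and Bottom's payoffs gives −11q + 6 = 13q − 7 ⇒ q = 13/24.

1/24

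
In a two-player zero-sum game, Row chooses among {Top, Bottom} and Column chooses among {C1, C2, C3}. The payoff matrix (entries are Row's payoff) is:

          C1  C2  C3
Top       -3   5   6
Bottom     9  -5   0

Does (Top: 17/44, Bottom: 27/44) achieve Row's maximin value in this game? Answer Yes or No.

Against C1 this mix gives (17/44)·(-3) + (27/44)·9 = 48/11.
Against C2 this mix gives (17/44)·5 + (27/44)·(-5) = -25/22.
Against C3 this mix gives (17/44)·6 + (27/44)·0 = 51/22.
Column will play C2, holding Row to -25/22. Shifting weight toward the row that does better against C2 would raise this floor (the equalizing mix achieves 15/11 against both C2 and C1), so the proposed strategy is not optimal.

No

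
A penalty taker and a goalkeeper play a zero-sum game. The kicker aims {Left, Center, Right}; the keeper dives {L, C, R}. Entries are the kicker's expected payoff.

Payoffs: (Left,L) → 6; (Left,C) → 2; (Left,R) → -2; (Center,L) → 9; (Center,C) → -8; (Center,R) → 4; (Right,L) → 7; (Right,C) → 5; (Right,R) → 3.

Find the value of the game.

Row minima: Left → -2, Center → -8, Right → 3; maximin = 3.
Column maxima: L → 9, C → 5, R → 4; minimax = 4.
3 ≠ 4, so there is no saddle point; optimal play is mixed.
Left is strictly dominated by Right, so the kicker never plays it.
L is strictly dominated by C (it gives the kicker strictly more in every row), so the keeper never plays it.
On the remaining 2×2 (Center, Right vs C, R):
Let the kicker play Center with probability p. Expected payoff against C: (-8)p + 5(1−p) = −13p + 5; against R: 4p + 3(1−p) = p + 3.
Setting these equal: −13p + 5 = p + 3 ⇒ −14p = -2 ⇒ p = 1/7, and the value is (-13)·(1/7) + 5 = 22/7.
For the keeper: with q = P(C), equating Center's and Right's payoffs gives −12q + 4 = 2q + 3 ⇒ q = 1/14.

22/7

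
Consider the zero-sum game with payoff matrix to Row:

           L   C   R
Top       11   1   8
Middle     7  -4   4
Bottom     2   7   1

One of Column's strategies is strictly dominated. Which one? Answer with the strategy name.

R holds Row's payoff strictly below L in every row: 8 < 11, 4 < 7, 1 < 2.
So L is strictly dominated for Column.

L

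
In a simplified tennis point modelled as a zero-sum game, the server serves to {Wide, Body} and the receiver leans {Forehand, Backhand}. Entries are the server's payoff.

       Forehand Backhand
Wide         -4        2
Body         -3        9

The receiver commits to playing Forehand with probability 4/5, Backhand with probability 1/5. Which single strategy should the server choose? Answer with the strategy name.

Expected payoff of Wide: (4/5)·(-4) + (1/5)·2 = -14/5.
Expected payoff of Body: (4/5)·(-3) + (1/5)·9 = -3/5.
The largest is -3/5, so the server's best response is Body.

Body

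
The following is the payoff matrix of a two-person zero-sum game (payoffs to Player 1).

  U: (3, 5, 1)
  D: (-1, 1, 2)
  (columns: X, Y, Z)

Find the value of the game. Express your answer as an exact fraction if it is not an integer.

7/5

Row minima: U → 1, D → -1; maximin = 1.
Column maxima: X → 3, Y → 5, Z → 2; minimax = 2.
1 ≠ 2, so there is no saddle point; optimal play is mixed.
Y is strictly dominated by X (it gives Player 1 strictly more in every row), so Player 2 never plays it.
On the remaining 2×2 (U, D vs X, Z):
Let Player 1 play U with probability p. Expected payoff against X: 3p + (-1)(1−p) = 4p − 1; against Z: 1p + 2(1−p) = −p + 2.
Setting these equal: 4p − 1 = −p + 2 ⇒ 5p = 3 ⇒ p = 3/5, and the value is (4)·(3/5) − 1 = 7/5.
For Player 2: with q = P(X), equating U's and D's payoffs gives 2q + 1 = −3q + 2 ⇒ q = 1/5.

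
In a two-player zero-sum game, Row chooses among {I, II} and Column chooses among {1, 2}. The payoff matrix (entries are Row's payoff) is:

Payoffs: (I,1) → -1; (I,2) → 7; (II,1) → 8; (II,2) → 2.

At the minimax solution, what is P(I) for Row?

3/7

Row minima: I → -1, II → 2; maximin = 2.
Column maxima: 1 → 8, 2 → 7; minimax = 7.
2 ≠ 7, so there is no saddle point; optimal play is mixed.
Let Row play I with probability p. Expected payoff against 1: (-1)p + 8(1−p) = −9p + 8; against 2: 7p + 2(1−p) = 5p + 2.
Setting these equal: −9p + 8 = 5p + 2 ⇒ −14p = -6 ⇒ p = 3/7, and the value is (-9)·(3/7) + 8 = 29/7.
For Column: with q = P(1), equating I's and II's payoffs gives −8q + 7 = 6q + 2 ⇒ q = 5/14.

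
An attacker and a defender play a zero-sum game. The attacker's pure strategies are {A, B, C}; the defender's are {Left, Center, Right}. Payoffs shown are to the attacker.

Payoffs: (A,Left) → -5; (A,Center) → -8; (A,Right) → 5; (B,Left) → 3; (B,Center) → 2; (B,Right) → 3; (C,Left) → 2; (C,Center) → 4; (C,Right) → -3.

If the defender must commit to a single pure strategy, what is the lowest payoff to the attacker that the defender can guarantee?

3

Column maxima: Left → 3, Center → 4, Right → 5.
The smallest of these is 3.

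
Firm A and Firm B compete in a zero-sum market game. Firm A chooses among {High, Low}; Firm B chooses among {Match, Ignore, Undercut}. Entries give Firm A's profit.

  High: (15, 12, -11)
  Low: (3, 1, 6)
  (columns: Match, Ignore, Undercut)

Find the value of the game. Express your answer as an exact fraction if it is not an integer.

83/28

Row minima: High → -11, Low → 1; maximin = 1.
Column maxima: Match → 15, Ignore → 12, Undercut → 6; minimax = 6.
1 ≠ 6, so there is no saddle point; optimal play is mixed.
Match is strictly dominated by Ignore (it gives Firm A strictly more in every row), so Firm B never plays it.
On the remaining 2×2 (High, Low vs Ignore, Undercut):
Let Firm A play High with probability p. Expected payoff against Ignore: 12p + 1(1−p) = 11p + 1; against Undercut: (-11)p + 6(1−p) = −17p + 6.
Setting these equal: 11p + 1 = −17p + 6 ⇒ 28p = 5 ⇒ p = 5/28, and the value is (11)·(5/28) + 1 = 83/28.
For Firm B: with q = P(Ignore), equating High's and Low's payoffs gives 23q − 11 = −5q + 6 ⇒ q = 17/28.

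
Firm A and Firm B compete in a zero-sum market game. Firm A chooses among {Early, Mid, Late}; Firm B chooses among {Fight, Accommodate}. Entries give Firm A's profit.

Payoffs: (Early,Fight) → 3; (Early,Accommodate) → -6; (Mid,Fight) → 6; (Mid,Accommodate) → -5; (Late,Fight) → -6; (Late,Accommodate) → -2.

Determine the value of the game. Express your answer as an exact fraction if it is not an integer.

Row minima: Early → -6, Mid → -5, Late → -6; maximin = -5.
Column maxima: Fight → 6, Accommodate → -2; minimax = -2.
-5 ≠ -2, so there is no saddle point; optimal play is mixed.
Early is strictly dominated by Mid, so Firm A never plays it.
On the remaining 2×2 (Mid, Late vs Fight, Accommodate):
Let Firm A play Mid with probability p. Expected payoff against Fight: 6p + (-6)(1−p) = 12p − 6; against Accommodate: (-5)p + (-2)(1−p) = −3p − 2.
Setting these equal: 12p − 6 = −3p − 2 ⇒ 15p = 4 ⇒ p = 4/15, and the value is (12)·(4/15) − 6 = -14/5.
For Firm B: with q = P(Fight), equating Mid's and Late's payoffs gives 11q − 5 = −4q − 2 ⇒ q = 1/5.

-14/5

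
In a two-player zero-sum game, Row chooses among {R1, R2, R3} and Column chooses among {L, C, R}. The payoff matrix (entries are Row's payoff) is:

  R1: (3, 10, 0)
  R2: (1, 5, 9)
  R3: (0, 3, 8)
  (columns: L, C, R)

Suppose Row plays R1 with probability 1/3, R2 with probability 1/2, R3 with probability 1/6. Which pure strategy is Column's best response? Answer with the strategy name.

L

If Column plays L, Row's expected payoff is (1/3)·3 + (1/2)·1 + (1/6)·0 = 3/2.
If Column plays C, Row's expected payoff is (1/3)·10 + (1/2)·5 + (1/6)·3 = 19/3.
If Column plays R, Row's expected payoff is (1/3)·0 + (1/2)·9 + (1/6)·8 = 35/6.
Column minimizes Row's payoff; the smallest is 3/2, so the best response is L.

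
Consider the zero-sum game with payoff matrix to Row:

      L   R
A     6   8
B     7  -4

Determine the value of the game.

80/13

Row minima: A → 6, B → -4; maximin = 6.
Column maxima: L → 7, R → 8; minimax = 7.
6 ≠ 7, so there is no saddle point; optimal play is mixed.
Let Row play A with probability p. Expected payoff against L: 6p + 7(1−p) = −p + 7; against R: 8p + (-4)(1−p) = 12p − 4.
Setting these equal: −p + 7 = 12p − 4 ⇒ −13p = -11 ⇒ p = 11/13, and the value is (-1)·(11/13) + 7 = 80/13.
For Column: with q = P(L), equating A's and B's payoffs gives −2q + 8 = 11q − 4 ⇒ q = 12/13.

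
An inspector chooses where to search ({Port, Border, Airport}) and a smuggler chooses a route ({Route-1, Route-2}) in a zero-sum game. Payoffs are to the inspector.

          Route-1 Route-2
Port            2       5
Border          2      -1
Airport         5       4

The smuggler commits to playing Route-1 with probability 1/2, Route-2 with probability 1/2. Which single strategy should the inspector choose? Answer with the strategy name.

Expected payoff of Port: (1/2)·2 + (1/2)·5 = 7/2.
Expected payoff of Border: (1/2)·2 + (1/2)·(-1) = 1/2.
Expected payoff of Airport: (1/2)·5 + (1/2)·4 = 9/2.
The largest is 9/2, so the inspector's best response is Airport.

Airport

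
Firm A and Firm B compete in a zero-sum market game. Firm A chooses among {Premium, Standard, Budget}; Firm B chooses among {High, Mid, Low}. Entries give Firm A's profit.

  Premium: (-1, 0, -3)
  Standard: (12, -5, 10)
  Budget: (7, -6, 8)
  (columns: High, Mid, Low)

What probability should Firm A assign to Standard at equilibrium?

1/6

Row minima: Premium → -3, Standard → -5, Budget → -6; maximin = -3.
Column maxima: High → 12, Mid → 0, Low → 10; minimax = 0.
-3 ≠ 0, so there is no saddle point; optimal play is mixed.
Budget is strictly dominated by Standard, so Firm A never plays it.
With Budget eliminated, High is strictly dominated by Low (it gives Firm A strictly more in every remaining row), so Firm B never plays it.
On the remaining 2×2 (Premium, Standard vs Mid, Low):
Let Firm A play Premium with probability p. Expected payoff against Mid: 0p + (-5)(1−p) = 5p − 5; against Low: (-3)p + 10(1−p) = −13p + 10.
Setting these equal: 5p − 5 = −13p + 10 ⇒ 18p = 15 ⇒ p = 5/6, and the value is (5)·(5/6) − 5 = -5/6.
For Firm B: with q = P(Mid), equating Premium's and Standard's payoffs gives 3q − 3 = −15q + 10 ⇒ q = 13/18.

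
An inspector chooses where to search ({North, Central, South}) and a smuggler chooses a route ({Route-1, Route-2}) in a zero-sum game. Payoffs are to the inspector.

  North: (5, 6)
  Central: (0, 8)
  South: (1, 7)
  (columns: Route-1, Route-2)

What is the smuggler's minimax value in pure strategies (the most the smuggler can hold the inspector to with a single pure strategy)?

Column maxima: Route-1 → 5, Route-2 → 8.
The smallest of these is 5.

5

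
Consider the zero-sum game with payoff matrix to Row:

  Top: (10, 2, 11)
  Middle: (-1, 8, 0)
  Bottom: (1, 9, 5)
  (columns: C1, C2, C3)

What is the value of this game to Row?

Row minima: Top → 2, Middle → -1, Bottom → 1; maximin = 2.
Column maxima: C1 → 10, C2 → 9, C3 → 11; minimax = 9.
2 ≠ 9, so there is no saddle point; optimal play is mixed.
Middle is strictly dominated by Bottom, so Row never plays it.
C3 is strictly dominated by C1 (it gives Row strictly more in every row), so Column never plays it.
On the remaining 2×2 (Top, Bottom vs C1, C2):
Let Row play Top with probability p. Expected payoff against C1: 10p + 1(1−p) = 9p + 1; against C2: 2p + 9(1−p) = −7p + 9.
Setting these equal: 9p + 1 = −7p + 9 ⇒ 16p = 8 ⇒ p = 1/2, and the value is (9)·(1/2) + 1 = 11/2.
For Column: with q = P(C1), equating Top's and Bottom's payoffs gives 8q + 2 = −8q + 9 ⇒ q = 7/16.

11/2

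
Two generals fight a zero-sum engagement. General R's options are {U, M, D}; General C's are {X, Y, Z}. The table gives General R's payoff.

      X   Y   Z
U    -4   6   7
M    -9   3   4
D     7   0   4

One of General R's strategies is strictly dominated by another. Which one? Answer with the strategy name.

U gives a strictly higher payoff than M against every column: -4 > -9, 6 > 3, 7 > 4.
So M is strictly dominated and General R never plays it.

M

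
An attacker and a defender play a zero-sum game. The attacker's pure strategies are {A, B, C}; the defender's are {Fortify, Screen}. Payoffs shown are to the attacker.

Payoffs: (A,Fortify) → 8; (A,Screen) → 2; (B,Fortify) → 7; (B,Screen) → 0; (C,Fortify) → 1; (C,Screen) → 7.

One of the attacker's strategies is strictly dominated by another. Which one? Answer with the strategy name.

B

A gives a strictly higher payoff than B against every column: 8 > 7, 2 > 0.
So B is strictly dominated and the attacker never plays it.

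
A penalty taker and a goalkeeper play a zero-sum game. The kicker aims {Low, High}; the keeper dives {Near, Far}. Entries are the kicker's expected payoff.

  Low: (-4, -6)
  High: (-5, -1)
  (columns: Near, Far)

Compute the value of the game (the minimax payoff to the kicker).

-13/3

Row minima: Low → -6, High → -5; maximin = -5.
Column maxima: Near → -4, Far → -1; minimax = -4.
-5 ≠ -4, so there is no saddle point; optimal play is mixed.
Let the kicker play Low with probability p. Expected payoff against Near: (-4)p + (-5)(1−p) = p − 5; against Far: (-6)p + (-1)(1−p) = −5p − 1.
Setting these equal: p − 5 = −5p − 1 ⇒ 6p = 4 ⇒ p = 2/3, and the value is (1)·(2/3) − 5 = -13/3.
For the keeper: with q = P(Near), equating Low's and High's payoffs gives 2q − 6 = −4q − 1 ⇒ q = 5/6.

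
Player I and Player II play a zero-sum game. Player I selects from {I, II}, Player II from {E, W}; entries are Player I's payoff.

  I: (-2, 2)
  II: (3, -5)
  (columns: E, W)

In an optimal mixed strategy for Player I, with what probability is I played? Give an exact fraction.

Row minima: I → -2, II → -5; maximin = -2.
Column maxima: E → 3, W → 2; minimax = 2.
-2 ≠ 2, so there is no saddle point; optimal play is mixed.
Let Player I play I with probability p. Expected payoff against E: (-2)p + 3(1−p) = −5p + 3; against W: 2p + (-5)(1−p) = 7p − 5.
Setting these equal: −5p + 3 = 7p − 5 ⇒ −12p = -8 ⇒ p = 2/3, and the value is (-5)·(2/3) + 3 = -1/3.
For Player II: with q = P(E), equating I's and II's payoffs gives −4q + 2 = 8q − 5 ⇒ q = 7/12.

2/3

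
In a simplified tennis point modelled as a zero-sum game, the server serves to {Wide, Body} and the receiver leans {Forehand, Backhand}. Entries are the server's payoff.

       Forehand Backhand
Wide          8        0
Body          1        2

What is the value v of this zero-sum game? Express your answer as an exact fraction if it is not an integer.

16/9

Row minima: Wide → 0, Body → 1; maximin = 1.
Column maxima: Forehand → 8, Backhand → 2; minimax = 2.
1 ≠ 2, so there is no saddle point; optimal play is mixed.
Let the server play Wide with probability p. Expected payoff against Forehand: 8p + 1(1−p) = 7p + 1; against Backhand: 0p + 2(1−p) = −2p + 2.
Setting these equal: 7p + 1 = −2p + 2 ⇒ 9p = 1 ⇒ p = 1/9, and the value is (7)·(1/9) + 1 = 16/9.
For the receiver: with q = P(Forehand), equating Wide's and Body's payoffs gives 8q = −q + 2 ⇒ q = 2/9.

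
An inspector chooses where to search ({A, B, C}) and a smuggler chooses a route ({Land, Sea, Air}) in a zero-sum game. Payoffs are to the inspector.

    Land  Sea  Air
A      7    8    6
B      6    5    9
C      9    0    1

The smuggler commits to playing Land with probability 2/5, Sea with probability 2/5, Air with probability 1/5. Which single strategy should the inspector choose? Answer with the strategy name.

Expected payoff of A: (2/5)·7 + (2/5)·8 + (1/5)·6 = 36/5.
Expected payoff of B: (2/5)·6 + (2/5)·5 + (1/5)·9 = 31/5.
Expected payoff of C: (2/5)·9 + (2/5)·0 + (1/5)·1 = 19/5.
The largest is 36/5, so the inspector's best response is A.

A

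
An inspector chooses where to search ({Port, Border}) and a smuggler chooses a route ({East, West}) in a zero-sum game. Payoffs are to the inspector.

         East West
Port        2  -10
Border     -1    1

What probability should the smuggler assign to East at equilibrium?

Row minima: Port → -10, Border → -1; maximin = -1.
Column maxima: East → 2, West → 1; minimax = 1.
-1 ≠ 1, so there is no saddle point; optimal play is mixed.
Let the inspector play Port with probability p. Expected payoff against East: 2p + (-1)(1−p) = 3p − 1; against West: (-10)p + 1(1−p) = −11p + 1.
Setting these equal: 3p − 1 = −11p + 1 ⇒ 14p = 2 ⇒ p = 1/7, and the value is (3)·(1/7) − 1 = -4/7.
For the smuggler: with q = P(East), equating Port's and Border's payoffs gives 12q − 10 = −2q + 1 ⇒ q = 11/14.

11/14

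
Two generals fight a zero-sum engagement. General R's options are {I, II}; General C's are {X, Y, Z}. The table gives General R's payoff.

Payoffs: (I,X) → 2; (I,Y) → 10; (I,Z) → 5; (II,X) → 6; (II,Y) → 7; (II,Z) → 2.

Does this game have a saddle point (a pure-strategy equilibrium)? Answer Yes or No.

No

Row minima: I → 2, II → 2; maximin = 2.
Column maxima: X → 6, Y → 10, Z → 5; minimax = 5.
2 ≠ 5, so no pure-strategy equilibrium exists.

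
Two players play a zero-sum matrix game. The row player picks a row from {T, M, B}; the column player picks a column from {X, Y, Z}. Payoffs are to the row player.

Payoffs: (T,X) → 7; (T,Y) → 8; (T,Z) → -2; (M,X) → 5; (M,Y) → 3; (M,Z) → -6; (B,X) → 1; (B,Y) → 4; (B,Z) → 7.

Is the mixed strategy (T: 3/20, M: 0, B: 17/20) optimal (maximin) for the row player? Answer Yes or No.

No

Against X this mix gives (3/20)·7 + (17/20)·1 = 19/10.
Against Y this mix gives (3/20)·8 + (17/20)·4 = 23/5.
Against Z this mix gives (3/20)·(-2) + (17/20)·7 = 113/20.
The column player will play X, holding the row player to 19/10. Shifting weight toward the row that does better against X would raise this floor (the equalizing mix achieves 17/5 against both X and Z), so the proposed strategy is not optimal.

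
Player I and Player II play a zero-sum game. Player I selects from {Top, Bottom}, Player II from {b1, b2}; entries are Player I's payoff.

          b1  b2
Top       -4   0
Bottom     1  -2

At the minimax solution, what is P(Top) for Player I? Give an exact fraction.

3/7

Row minima: Top → -4, Bottom → -2; maximin = -2.
Column maxima: b1 → 1, b2 → 0; minimax = 0.
-2 ≠ 0, so there is no saddle point; optimal play is mixed.
Let Player I play Top with probability p. Expected payoff against b1: (-4)p + 1(1−p) = −5p + 1; against b2: 0p + (-2)(1−p) = 2p − 2.
Setting these equal: −5p + 1 = 2p − 2 ⇒ −7p = -3 ⇒ p = 3/7, and the value is (-5)·(3/7) + 1 = -8/7.
For Player II: with q = P(b1), equating Top's and Bottom's payoffs gives −4q = 3q − 2 ⇒ q = 2/7.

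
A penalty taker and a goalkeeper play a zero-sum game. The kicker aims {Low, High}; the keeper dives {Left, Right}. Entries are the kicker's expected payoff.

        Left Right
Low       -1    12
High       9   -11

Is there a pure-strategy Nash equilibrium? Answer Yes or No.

No

Row minima: Low → -1, High → -11; maximin = -1.
Column maxima: Left → 9, Right → 12; minimax = 9.
-1 ≠ 9, so no pure-strategy equilibrium exists.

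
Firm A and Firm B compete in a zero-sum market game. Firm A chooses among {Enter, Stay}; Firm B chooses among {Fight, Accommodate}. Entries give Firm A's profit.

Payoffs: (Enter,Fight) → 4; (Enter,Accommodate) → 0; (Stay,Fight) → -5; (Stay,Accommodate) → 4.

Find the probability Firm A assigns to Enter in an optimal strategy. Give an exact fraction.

Row minima: Enter → 0, Stay → -5; maximin = 0.
Column maxima: Fight → 4, Accommodate → 4; minimax = 4.
0 ≠ 4, so there is no saddle point; optimal play is mixed.
Let Firm A play Enter with probability p. Expected payoff against Fight: 4p + (-5)(1−p) = 9p − 5; against Accommodate: 0p + 4(1−p) = −4p + 4.
Setting these equal: 9p − 5 = −4p + 4 ⇒ 13p = 9 ⇒ p = 9/13, and the value is (9)·(9/13) − 5 = 16/13.
For Firm B: with q = P(Fight), equating Enter's and Stay's payoffs gives 4q = −9q + 4 ⇒ q = 4/13.

9/13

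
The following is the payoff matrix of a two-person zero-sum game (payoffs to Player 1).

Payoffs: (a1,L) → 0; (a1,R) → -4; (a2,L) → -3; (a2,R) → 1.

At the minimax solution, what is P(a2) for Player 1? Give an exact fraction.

1/2

Row minima: a1 → -4, a2 → -3; maximin = -3.
Column maxima: L → 0, R → 1; minimax = 0.
-3 ≠ 0, so there is no saddle point; optimal play is mixed.
Let Player 1 play a1 with probability p. Expected payoff against L: 0p + (-3)(1−p) = 3p − 3; against R: (-4)p + 1(1−p) = −5p + 1.
Setting these equal: 3p − 3 = −5p + 1 ⇒ 8p = 4 ⇒ p = 1/2, and the value is (3)·(1/2) − 3 = -3/2.
For Player 2: with q = P(L), equating a1's and a2's payoffs gives 4q − 4 = −4q + 1 ⇒ q = 5/8.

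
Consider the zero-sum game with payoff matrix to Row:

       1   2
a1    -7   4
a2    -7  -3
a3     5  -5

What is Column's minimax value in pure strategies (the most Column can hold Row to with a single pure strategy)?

Column maxima: 1 → 5, 2 → 4.
The smallest of these is 4.

4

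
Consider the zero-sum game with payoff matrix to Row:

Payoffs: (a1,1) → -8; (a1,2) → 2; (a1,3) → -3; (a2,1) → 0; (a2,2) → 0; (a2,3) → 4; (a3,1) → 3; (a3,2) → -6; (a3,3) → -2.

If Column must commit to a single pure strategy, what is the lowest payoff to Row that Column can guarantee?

2

Column maxima: 1 → 3, 2 → 2, 3 → 4.
The smallest of these is 2.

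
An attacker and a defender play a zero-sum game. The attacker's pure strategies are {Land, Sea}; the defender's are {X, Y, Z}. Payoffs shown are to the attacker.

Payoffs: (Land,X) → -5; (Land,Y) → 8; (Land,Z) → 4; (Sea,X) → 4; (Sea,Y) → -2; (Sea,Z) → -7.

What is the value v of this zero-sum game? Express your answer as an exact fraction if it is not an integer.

Row minima: Land → -5, Sea → -7; maximin = -5.
Column maxima: X → 4, Y → 8, Z → 4; minimax = 4.
-5 ≠ 4, so there is no saddle point; optimal play is mixed.
Y is strictly dominated by Z (it gives the attacker strictly more in every row), so the defender never plays it.
On the remaining 2×2 (Land, Sea vs X, Z):
Let the attacker play Land with probability p. Expected payoff against X: (-5)p + 4(1−p) = −9p + 4; against Z: 4p + (-7)(1−p) = 11p − 7.
Setting these equal: −9p + 4 = 11p − 7 ⇒ −20p = -11 ⇒ p = 11/20, and the value is (-9)·(11/20) + 4 = -19/20.
For the defender: with q = P(X), equating Land's and Sea's payoffs gives −9q + 4 = 11q − 7 ⇒ q = 11/20.

-19/20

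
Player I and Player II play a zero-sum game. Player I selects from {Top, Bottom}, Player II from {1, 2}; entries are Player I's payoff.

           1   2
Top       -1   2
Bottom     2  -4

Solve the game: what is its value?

Row minima: Top → -1, Bottom → -4; maximin = -1.
Column maxima: 1 → 2, 2 → 2; minimax = 2.
-1 ≠ 2, so there is no saddle point; optimal play is mixed.
Let Player I play Top with probability p. Expected payoff against 1: (-1)p + 2(1−p) = −3p + 2; against 2: 2p + (-4)(1−p) = 6p − 4.
Setting these equal: −3p + 2 = 6p − 4 ⇒ −9p = -6 ⇒ p = 2/3, and the value is (-3)·(2/3) + 2 = 0.
For Player II: with q = P(1), equating Top's and Bottom's payoffs gives −3q + 2 = 6q − 4 ⇒ q = 2/3.

0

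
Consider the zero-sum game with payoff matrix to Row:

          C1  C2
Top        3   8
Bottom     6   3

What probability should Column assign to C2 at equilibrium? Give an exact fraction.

Row minima: Top → 3, Bottom → 3; maximin = 3.
Column maxima: C1 → 6, C2 → 8; minimax = 6.
3 ≠ 6, so there is no saddle point; optimal play is mixed.
Let Row play Top with probability p. Expected payoff against C1: 3p + 6(1−p) = −3p + 6; against C2: 8p + 3(1−p) = 5p + 3.
Setting these equal: −3p + 6 = 5p + 3 ⇒ −8p = -3 ⇒ p = 3/8, and the value is (-3)·(3/8) + 6 = 39/8.
For Column: with q = P(C1), equating Top's and Bottom's payoffs gives −5q + 8 = 3q + 3 ⇒ q = 5/8.

3/8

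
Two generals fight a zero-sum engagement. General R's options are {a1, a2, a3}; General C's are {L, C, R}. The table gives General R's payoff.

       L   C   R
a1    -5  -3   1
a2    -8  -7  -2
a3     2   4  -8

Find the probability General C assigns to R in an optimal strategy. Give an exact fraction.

7/16

Row minima: a1 → -5, a2 → -8, a3 → -8; maximin = -5.
Column maxima: L → 2, C → 4, R → 1; minimax = 1.
-5 ≠ 1, so there is no saddle point; optimal play is mixed.
a2 is strictly dominated by a1, so General R never plays it.
C is strictly dominated by L (it gives General R strictly more in every row), so General C never plays it.
On the remaining 2×2 (a1, a3 vs L, R):
Let General R play a1 with probability p. Expected payoff against L: (-5)p + 2(1−p) = −7p + 2; against R: 1p + (-8)(1−p) = 9p − 8.
Setting these equal: −7p + 2 = 9p − 8 ⇒ −16p = -10 ⇒ p = 5/8, and the value is (-7)·(5/8) + 2 = -19/8.
For General C: with q = P(L), equating a1's and a3's payoffs gives −6q + 1 = 10q − 8 ⇒ q = 9/16.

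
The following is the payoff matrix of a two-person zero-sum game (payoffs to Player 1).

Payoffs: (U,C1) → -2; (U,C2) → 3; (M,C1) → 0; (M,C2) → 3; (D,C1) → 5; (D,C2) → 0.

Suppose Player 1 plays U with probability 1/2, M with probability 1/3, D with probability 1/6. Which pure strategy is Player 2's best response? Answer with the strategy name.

C1

If Player 2 plays C1, Player 1's expected payoff is (1/2)·(-2) + (1/3)·0 + (1/6)·5 = -1/6.
If Player 2 plays C2, Player 1's expected payoff is (1/2)·3 + (1/3)·3 + (1/6)·0 = 5/2.
Player 2 minimizes Player 1's payoff; the smallest is -1/6, so the best response is C1.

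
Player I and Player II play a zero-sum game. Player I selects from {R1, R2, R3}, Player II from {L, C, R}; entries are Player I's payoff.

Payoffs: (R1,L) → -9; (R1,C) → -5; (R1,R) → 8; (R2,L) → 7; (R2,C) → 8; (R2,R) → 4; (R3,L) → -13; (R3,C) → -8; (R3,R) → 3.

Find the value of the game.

23/5

Row minima: R1 → -9, R2 → 4, R3 → -13; maximin = 4.
Column maxima: L → 7, C → 8, R → 8; minimax = 7.
4 ≠ 7, so there is no saddle point; optimal play is mixed.
R3 is strictly dominated by R1, so Player I never plays it.
C is strictly dominated by L (it gives Player I strictly more in every row), so Player II never plays it.
On the remaining 2×2 (R1, R2 vs L, R):
Let Player I play R1 with probability p. Expected payoff against L: (-9)p + 7(1−p) = −16p + 7; against R: 8p + 4(1−p) = 4p + 4.
Setting these equal: −16p + 7 = 4p + 4 ⇒ −20p = -3 ⇒ p = 3/20, and the value is (-16)·(3/20) + 7 = 23/5.
For Player II: with q = P(L), equating R1's and R2's payoffs gives −17q + 8 = 3q + 4 ⇒ q = 1/5.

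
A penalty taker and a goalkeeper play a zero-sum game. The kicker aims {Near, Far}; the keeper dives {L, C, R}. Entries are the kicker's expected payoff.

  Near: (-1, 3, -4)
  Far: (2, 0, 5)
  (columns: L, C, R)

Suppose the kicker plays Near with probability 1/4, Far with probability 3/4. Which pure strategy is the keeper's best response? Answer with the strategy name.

If the keeper plays L, the kicker's expected payoff is (1/4)·(-1) + (3/4)·2 = 5/4.
If the keeper plays C, the kicker's expected payoff is (1/4)·3 + (3/4)·0 = 3/4.
If the keeper plays R, the kicker's expected payoff is (1/4)·(-4) + (3/4)·5 = 11/4.
The keeper minimizes the kicker's payoff; the smallest is 3/4, so the best response is C.

C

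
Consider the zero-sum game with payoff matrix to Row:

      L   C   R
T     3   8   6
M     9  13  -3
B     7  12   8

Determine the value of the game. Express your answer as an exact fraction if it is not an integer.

93/13

Row minima: T → 3, M → -3, B → 7; maximin = 7.
Column maxima: L → 9, C → 13, R → 8; minimax = 8.
7 ≠ 8, so there is no saddle point; optimal play is mixed.
T is strictly dominated by B, so Row never plays it.
C is strictly dominated by L (it gives Row strictly more in every row), so Column never plays it.
On the remaining 2×2 (M, B vs L, R):
Let Row play M with probability p. Expected payoff against L: 9p + 7(1−p) = 2p + 7; against R: (-3)p + 8(1−p) = −11p + 8.
Setting these equal: 2p + 7 = −11p + 8 ⇒ 13p = 1 ⇒ p = 1/13, and the value is (2)·(1/13) + 7 = 93/13.
For Column: with q = P(L), equating M's and B's payoffs gives 12q − 3 = −q + 8 ⇒ q = 11/13.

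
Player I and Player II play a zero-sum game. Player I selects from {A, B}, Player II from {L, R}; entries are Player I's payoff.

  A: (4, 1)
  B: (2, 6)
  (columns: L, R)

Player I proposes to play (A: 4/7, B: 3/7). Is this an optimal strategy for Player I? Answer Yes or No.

Against L this mix gives (4/7)·4 + (3/7)·2 = 22/7.
Against R this mix gives (4/7)·1 + (3/7)·6 = 22/7.
All of Player II's active replies (L, R) yield 22/7, and no column does worse for Player I. The mix makes Player II indifferent and guarantees 22/7, so it is optimal.

Yes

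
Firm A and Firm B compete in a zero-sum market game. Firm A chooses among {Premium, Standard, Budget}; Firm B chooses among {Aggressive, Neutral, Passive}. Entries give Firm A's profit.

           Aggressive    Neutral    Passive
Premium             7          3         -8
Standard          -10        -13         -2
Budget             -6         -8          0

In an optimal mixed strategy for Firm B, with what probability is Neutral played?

Row minima: Premium → -8, Standard → -13, Budget → -8; maximin = -8.
Column maxima: Aggressive → 7, Neutral → 3, Passive → 0; minimax = 0.
-8 ≠ 0, so there is no saddle point; optimal play is mixed.
Standard is strictly dominated by Budget, so Firm A never plays it.
Aggressive is strictly dominated by Neutral (it gives Firm A strictly more in every row), so Firm B never plays it.
On the remaining 2×2 (Premium, Budget vs Neutral, Passive):
Let Firm A play Premium with probability p. Expected payoff against Neutral: 3p + (-8)(1−p) = 11p − 8; against Passive: (-8)p + 0(1−p) = −8p.
Setting these equal: 11p − 8 = −8p ⇒ 19p = 8 ⇒ p = 8/19, and the value is (11)·(8/19) − 8 = -64/19.
For Firm B: with q = P(Neutral), equating Premium's and Budget's payoffs gives 11q − 8 = −8q ⇒ q = 8/19.

8/19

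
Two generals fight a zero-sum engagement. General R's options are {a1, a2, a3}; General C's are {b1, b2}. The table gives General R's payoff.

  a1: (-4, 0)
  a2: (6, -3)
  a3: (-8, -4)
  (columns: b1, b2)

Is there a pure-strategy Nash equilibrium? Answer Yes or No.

No

Row minima: a1 → -4, a2 → -3, a3 → -8; maximin = -3.
Column maxima: b1 → 6, b2 → 0; minimax = 0.
-3 ≠ 0, so no pure-strategy equilibrium exists.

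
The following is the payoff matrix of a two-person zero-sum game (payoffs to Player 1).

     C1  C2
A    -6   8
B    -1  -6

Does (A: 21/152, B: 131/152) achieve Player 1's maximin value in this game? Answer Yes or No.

No

Against C1 this mix gives (21/152)·(-6) + (131/152)·(-1) = -257/152.
Against C2 this mix gives (21/152)·8 + (131/152)·(-6) = -309/76.
Player 2 will play C2, holding Player 1 to -309/76. Shifting weight toward the row that does better against C2 would raise this floor (the equalizing mix achieves -44/19 against both C2 and C1), so the proposed strategy is not optimal.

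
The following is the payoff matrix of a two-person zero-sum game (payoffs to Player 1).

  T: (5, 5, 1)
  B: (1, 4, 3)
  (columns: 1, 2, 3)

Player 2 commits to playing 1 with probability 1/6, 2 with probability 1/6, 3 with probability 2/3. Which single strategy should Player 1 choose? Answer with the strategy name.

Expected payoff of T: (1/6)·5 + (1/6)·5 + (2/3)·1 = 7/3.
Expected payoff of B: (1/6)·1 + (1/6)·4 + (2/3)·3 = 17/6.
The largest is 17/6, so Player 1's best response is B.

B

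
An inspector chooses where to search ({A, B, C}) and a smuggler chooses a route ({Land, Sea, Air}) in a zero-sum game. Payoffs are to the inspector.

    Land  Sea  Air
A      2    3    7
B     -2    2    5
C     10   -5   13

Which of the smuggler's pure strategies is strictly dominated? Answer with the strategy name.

Air

Land holds the inspector's payoff strictly below Air in every row: 2 < 7, -2 < 5, 10 < 13.
So Air is strictly dominated for the smuggler.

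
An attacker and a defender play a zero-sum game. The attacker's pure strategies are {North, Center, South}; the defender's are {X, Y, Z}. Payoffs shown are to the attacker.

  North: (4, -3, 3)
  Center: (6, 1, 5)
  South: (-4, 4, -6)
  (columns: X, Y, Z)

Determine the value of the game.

Row minima: North → -3, Center → 1, South → -6; maximin = 1.
Column maxima: X → 6, Y → 4, Z → 5; minimax = 4.
1 ≠ 4, so there is no saddle point; optimal play is mixed.
North is strictly dominated by Center, so the attacker never plays it.
X is strictly dominated by Z (it gives the attacker strictly more in every row), so the defender never plays it.
On the remaining 2×2 (Center, South vs Y, Z):
Let the attacker play Center with probability p. Expected payoff against Y: 1p + 4(1−p) = −3p + 4; against Z: 5p + (-6)(1−p) = 11p − 6.
Setting these equal: −3p + 4 = 11p − 6 ⇒ −14p = -10 ⇒ p = 5/7, and the value is (-3)·(5/7) + 4 = 13/7.
For the defender: with q = P(Y), equating Center's and South's payoffs gives −4q + 5 = 10q − 6 ⇒ q = 11/14.

13/7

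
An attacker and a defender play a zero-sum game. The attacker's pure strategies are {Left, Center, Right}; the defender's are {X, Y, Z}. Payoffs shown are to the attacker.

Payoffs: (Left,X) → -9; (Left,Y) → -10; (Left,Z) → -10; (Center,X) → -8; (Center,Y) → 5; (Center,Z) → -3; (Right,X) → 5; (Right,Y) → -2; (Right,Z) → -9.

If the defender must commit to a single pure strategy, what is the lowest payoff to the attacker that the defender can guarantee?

-3

Column maxima: X → 5, Y → 5, Z → -3.
The smallest of these is -3.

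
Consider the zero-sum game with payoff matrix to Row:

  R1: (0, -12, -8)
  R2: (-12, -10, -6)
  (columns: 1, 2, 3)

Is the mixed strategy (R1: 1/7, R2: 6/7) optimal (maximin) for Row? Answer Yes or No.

Yes

Against 1 this mix gives (1/7)·0 + (6/7)·(-12) = -72/7.
Against 2 this mix gives (1/7)·(-12) + (6/7)·(-10) = -72/7.
Against 3 this mix gives (1/7)·(-8) + (6/7)·(-6) = -44/7.
All of Column's active replies (1, 2) yield -72/7, and no column does worse for Row. The mix makes Column indifferent and guarantees -72/7, so it is optimal.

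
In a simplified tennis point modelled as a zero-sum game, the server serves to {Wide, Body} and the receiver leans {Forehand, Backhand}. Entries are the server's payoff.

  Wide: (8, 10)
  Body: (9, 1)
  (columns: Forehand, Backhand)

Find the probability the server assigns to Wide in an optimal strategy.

4/5

Row minima: Wide → 8, Body → 1; maximin = 8.
Column maxima: Forehand → 9, Backhand → 10; minimax = 9.
8 ≠ 9, so there is no saddle point; optimal play is mixed.
Let the server play Wide with probability p. Expected payoff against Forehand: 8p + 9(1−p) = −p + 9; against Backhand: 10p + 1(1−p) = 9p + 1.
Setting these equal: −p + 9 = 9p + 1 ⇒ −10p = -8 ⇒ p = 4/5, and the value is (-1)·(4/5) + 9 = 41/5.
For the receiver: with q = P(Forehand), equating Wide's and Body's payoffs gives −2q + 10 = 8q + 1 ⇒ q = 9/10.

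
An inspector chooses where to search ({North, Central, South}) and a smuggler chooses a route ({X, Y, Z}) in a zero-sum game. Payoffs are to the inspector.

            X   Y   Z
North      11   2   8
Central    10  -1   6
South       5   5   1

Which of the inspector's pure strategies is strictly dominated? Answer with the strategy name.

Central

North gives a strictly higher payoff than Central against every column: 11 > 10, 2 > -1, 8 > 6.
So Central is strictly dominated and the inspector never plays it.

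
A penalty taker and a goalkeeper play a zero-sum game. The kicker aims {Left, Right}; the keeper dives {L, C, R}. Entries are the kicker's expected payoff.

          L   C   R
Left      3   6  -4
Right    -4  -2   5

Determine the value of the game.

-1/16

Row minima: Left → -4, Right → -4; maximin = -4.
Column maxima: L → 3, C → 6, R → 5; minimax = 3.
-4 ≠ 3, so there is no saddle point; optimal play is mixed.
C is strictly dominated by L (it gives the kicker strictly more in every row), so the keeper never plays it.
On the remaining 2×2 (Left, Right vs L, R):
Let the kicker play Left with probability p. Expected payoff against L: 3p + (-4)(1−p) = 7p − 4; against R: (-4)p + 5(1−p) = −9p + 5.
Setting these equal: 7p − 4 = −9p + 5 ⇒ 16p = 9 ⇒ p = 9/16, and the value is (7)·(9/16) − 4 = -1/16.
For the keeper: with q = P(L), equating Left's and Right's payoffs gives 7q − 4 = −9q + 5 ⇒ q = 9/16.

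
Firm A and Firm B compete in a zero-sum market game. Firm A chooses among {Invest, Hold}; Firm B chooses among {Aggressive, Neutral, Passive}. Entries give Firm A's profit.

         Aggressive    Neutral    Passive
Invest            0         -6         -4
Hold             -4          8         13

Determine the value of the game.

Row minima: Invest → -6, Hold → -4; maximin = -4.
Column maxima: Aggressive → 0, Neutral → 8, Passive → 13; minimax = 0.
-4 ≠ 0, so there is no saddle point; optimal play is mixed.
Passive is strictly dominated by Neutral (it gives Firm A strictly more in every row), so Firm B never plays it.
On the remaining 2×2 (Invest, Hold vs Aggressive, Neutral):
Let Firm A play Invest with probability p. Expected payoff against Aggressive: 0p + (-4)(1−p) = 4p − 4; against Neutral: (-6)p + 8(1−p) = −14p + 8.
Setting these equal: 4p − 4 = −14p + 8 ⇒ 18p = 12 ⇒ p = 2/3, and the value is (4)·(2/3) − 4 = -4/3.
For Firm B: with q = P(Aggressive), equating Invest's and Hold's payoffs gives 6q − 6 = −12q + 8 ⇒ q = 7/9.

-4/3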